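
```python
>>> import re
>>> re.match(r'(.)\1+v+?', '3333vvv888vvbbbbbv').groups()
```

('3',)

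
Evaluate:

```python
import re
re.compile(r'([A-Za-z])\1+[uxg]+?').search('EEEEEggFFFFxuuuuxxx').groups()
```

('E',)

`\1` has to match the exact text group 1 already captured.
Unlike `match`, `search` isn't anchored — it looks for the pattern anywhere in the string.
The match spans [0:6] → 'EEEEEg'.
Captured: group 1 = 'E'.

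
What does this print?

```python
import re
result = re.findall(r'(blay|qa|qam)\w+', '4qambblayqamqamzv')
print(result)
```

['qa']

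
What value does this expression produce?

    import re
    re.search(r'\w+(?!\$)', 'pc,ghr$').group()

'pc'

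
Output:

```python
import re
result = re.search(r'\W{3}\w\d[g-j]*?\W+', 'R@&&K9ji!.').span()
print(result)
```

(1, 10)

The pattern matches exactly 3 of a non-word character, then a word character; then a digit, then zero or more of a character in [g-j] (lazy), then one or more of a non-word character.
Unlike `match`, `search` isn't anchored — it looks for the pattern anywhere in the string.
The match spans [1:10] → '@&&K9ji!.'.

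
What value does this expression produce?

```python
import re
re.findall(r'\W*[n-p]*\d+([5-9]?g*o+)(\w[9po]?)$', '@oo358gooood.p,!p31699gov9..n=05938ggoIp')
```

This matches zero or more of a non-word character, then zero or more of a character in [n-p], then one or more of a digit; then optionally a character in [5-9], then zero or more of a literal 'g', then one or more of the literal 'o' (captured); then a word character, then optionally one of [9po] (captured); then anchored at the end.
Multiple groups make `findall` return tuples — one 2-tuple for the one match.

[('ggo', 'Ip')]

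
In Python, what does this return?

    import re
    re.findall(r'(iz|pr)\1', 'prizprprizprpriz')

['pr', 'pr']

After group 1 captures some text, `\1` only succeeds where that same text appears again.
One capturing group, so `findall` returns just the captured substring from each match — 2 in all.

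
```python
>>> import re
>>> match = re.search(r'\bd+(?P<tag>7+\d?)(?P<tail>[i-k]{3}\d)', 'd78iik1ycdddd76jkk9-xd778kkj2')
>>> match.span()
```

(0, 7)

Pattern: a word boundary (`\b`, zero-width); then one or more of a literal 'd'; then one or more of the literal '7', then optionally a digit (captured as 'tag'); then exactly 3 of a character in [i-k], then a digit (captured as 'tail').
Unlike `match`, `search` isn't anchored — it looks for the pattern anywhere in the string.
The match spans [0:7] → 'd78iik1'.
Captured: group 1 = '78', group 2 = 'iik1'.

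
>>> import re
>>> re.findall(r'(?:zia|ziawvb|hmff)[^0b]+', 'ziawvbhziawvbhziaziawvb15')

['ziawv', 'ziawv', 'ziaziawv']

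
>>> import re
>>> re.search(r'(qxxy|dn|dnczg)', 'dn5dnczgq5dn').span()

(0, 2)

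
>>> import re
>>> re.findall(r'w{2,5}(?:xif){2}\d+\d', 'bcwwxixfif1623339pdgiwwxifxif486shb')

The pattern matches 2 to 5 of a literal 'w', then the literal 'xif' repeated 2 times; then one or more of a digit, then a digit.
No capturing groups, so `findall` returns the 1 full match string.

['wwxifxif486']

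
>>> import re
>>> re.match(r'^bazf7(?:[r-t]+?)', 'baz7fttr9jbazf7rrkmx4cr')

The pattern matches anchored at the start of the string; then the literal 'ba', then the literal 'zf7'; then one or more of a character in [r-t] (lazy) (non-capturing group).
`re.match` won't scan ahead — the pattern has to work from the very first character.
Here the pattern fails at index 0, so the call returns None.

None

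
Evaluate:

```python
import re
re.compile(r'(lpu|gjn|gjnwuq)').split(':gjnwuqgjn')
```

[':', 'gjn', 'wuq', 'gjn', '']

Branches in `(...|...)` are attempted left-to-right; the first branch that allows the whole pattern to succeed is taken.
Matches to split on: at [1:4] → 'gjn'; at [7:10] → 'gjn'.
Because the pattern has a capturing group, `split` also inserts each captured text between the pieces.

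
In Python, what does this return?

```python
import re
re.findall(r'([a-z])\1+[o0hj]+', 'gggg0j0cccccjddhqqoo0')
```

['g', 'c', 'd', 'q']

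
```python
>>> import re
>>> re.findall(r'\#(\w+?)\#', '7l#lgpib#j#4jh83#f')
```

['lgpib', '4jh83']

Because there's exactly one group, `findall` drops the full match and keeps group 1 from each hit.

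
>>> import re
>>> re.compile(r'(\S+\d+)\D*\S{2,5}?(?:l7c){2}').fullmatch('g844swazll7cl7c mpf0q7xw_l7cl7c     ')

None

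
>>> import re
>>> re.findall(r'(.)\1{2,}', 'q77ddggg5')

The backreference `\1` re-matches whatever the first group consumed, character for character.
Matches: at [5:8] match 'ggg', group 1 = 'g'.
One capturing group, so `findall` returns just the captured substring from the one match — 1 in all.

['g']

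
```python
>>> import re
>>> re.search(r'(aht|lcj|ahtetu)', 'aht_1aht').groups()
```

`re.search` scans for the first position where the pattern succeeds.
The match spans [0:3] → 'aht'.
Captured: group 1 = 'aht'.

('aht',)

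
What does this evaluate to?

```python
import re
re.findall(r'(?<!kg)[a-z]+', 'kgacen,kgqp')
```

Because the assertion is negative and zero-width, positions next to the forbidden text are skipped.
Walking the string: at [0:6] → 'kgacen'; at [7:11] → 'kgqp'.
With no groups in the pattern, `findall` gives back each whole match — 2 here.

['kgacen', 'kgqp']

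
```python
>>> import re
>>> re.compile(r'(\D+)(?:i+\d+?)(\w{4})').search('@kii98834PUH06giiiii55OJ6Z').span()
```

Lazy quantifiers expand one character at a time until the remainder of the pattern can match.
The match spans [0:9] → '@kii98834'.

(0, 9)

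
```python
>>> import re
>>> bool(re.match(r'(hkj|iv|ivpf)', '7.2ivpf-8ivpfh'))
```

`re.match` only tries the pattern at the start of the string.
Here position 0 doesn't satisfy it, so the call returns None, and `bool(None)` is False.

False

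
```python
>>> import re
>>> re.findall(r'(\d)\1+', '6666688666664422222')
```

['6', '8', '6', '4', '2']

`\1` has to match the exact text group 1 already captured.
Walking the string: at [0:5] match '66666', group 1 = '6'; at [5:7] match '88', group 1 = '8'; at [7:12] match '66666', group 1 = '6'; at [12:14] match '44', group 1 = '4'; at [14:19] match '22222', group 1 = '2'.
One capturing group, so `findall` returns just the captured substring from each match — 5 in all.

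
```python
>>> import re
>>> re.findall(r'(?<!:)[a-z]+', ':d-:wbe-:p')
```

['be']

Because the assertion is negative and zero-width, positions next to the forbidden text are skipped.
`findall` yields the raw match text (1 of them) because the pattern has no groups.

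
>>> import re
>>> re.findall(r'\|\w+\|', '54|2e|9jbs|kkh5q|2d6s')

Scanning left to right: at [2:6] → '|2e|'; at [10:17] → '|kkh5q|'.
No capturing groups, so `findall` returns the 2 full match strings.

['|2e|', '|kkh5q|']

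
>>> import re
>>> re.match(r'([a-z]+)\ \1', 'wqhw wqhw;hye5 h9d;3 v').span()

(0, 9)

After group 1 captures some text, `\1` only succeeds where that same text appears again.
`re.match` won't scan ahead — the pattern has to work from the very first character.
The match spans [0:9] → 'wqhw wqhw'.
Captured: group 1 = 'wqhw'.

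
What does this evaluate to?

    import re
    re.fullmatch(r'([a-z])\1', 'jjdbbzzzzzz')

None

The backreference `\1` re-matches whatever the first group consumed, character for character.
`re.fullmatch` requires the pattern to consume the entire string.
Here there's no way to consume every character, so the call returns None.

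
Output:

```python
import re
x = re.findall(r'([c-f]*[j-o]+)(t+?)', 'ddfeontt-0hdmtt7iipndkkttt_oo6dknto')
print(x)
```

With the lazy modifier that quantifier settles for the fewest repetitions that let the rest of the pattern succeed (the atoms after it are unaffected and can still be greedy).
With 2 capturing groups, `findall` returns a 2-tuple per match.

[('ddfeon', 't'), ('dm', 't'), ('dkk', 't'), ('dkn', 't')]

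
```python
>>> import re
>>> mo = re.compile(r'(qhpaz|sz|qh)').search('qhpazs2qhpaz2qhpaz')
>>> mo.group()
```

`|` is ordered: at each position the engine commits to the first alternative that works.
`search` walks the string left to right and returns the first match it finds.
The match spans [0:5] → 'qhpaz'.
Captured: group 1 = 'qhpaz'.

'qhpaz'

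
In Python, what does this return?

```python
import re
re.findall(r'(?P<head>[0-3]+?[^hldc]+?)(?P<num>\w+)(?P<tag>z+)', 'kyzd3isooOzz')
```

[('3i', 'sooOz', 'z')]

A non-greedy quantifier consumes as few characters as it can — just enough that the remainder of the pattern still matches from where it stops; whatever follows it matches normally.
3 groups means the one result is a tuple of 3 captured strings — 1 here.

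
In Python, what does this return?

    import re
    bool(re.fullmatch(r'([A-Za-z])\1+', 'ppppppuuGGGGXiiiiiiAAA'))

False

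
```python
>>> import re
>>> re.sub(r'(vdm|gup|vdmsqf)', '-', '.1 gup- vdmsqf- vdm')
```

'.1 -- -sqf- -'

Alternation isn't longest-match — the leftmost alternative that fits at this position is chosen.
Each match is replaced by '-'.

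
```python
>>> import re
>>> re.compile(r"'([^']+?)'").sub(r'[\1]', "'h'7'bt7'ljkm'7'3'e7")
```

Matches: at [0:3] → "'h'"; at [4:9] → "'bt7'"; at [13:16] → "'7'".
The replacement refers to a captured group, so each match is rewritten using its own captured text.

"[h]7[bt7]ljkm[7]3'e7"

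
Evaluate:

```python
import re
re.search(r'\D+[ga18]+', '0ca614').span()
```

(1, 3)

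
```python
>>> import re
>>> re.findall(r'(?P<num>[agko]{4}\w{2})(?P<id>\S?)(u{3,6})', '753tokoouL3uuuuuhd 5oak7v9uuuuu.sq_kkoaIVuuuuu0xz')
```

[('okoouL', '3', 'uuuuu'), ('kkoaIV', 'u', 'uuuu')]

The pattern matches exactly 4 of one of [agko], then exactly 2 of a word character (captured as 'num'); then optionally a non-whitespace character (captured as 'id'); then 3 to 6 of a literal 'u' (captured).
Multiple groups make `findall` return tuples — one 3-tuple for each match.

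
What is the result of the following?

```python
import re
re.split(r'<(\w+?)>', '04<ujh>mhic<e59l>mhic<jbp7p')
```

Matches to split on: at [2:7] → '<ujh>'; at [11:17] → '<e59l>'.
`re.split` interleaves the captured-group text with the surrounding fragments.

['04', 'ujh', 'mhic', 'e59l', 'mhic<jbp7p']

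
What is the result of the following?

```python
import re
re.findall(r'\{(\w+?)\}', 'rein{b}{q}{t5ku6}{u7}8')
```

Because there's exactly one group, `findall` drops the full match and keeps group 1 from each hit.

['b', 'q', 't5ku6', 'u7']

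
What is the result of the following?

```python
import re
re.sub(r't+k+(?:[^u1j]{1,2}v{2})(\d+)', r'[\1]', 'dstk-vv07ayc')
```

Each match is replaced using the text its own group 1 captured.

'ds[07]ayc'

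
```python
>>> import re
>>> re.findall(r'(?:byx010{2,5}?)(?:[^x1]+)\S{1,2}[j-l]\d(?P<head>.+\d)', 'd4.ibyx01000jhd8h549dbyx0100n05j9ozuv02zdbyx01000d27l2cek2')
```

['ozuv02zdbyx01000d27l2cek2']

Because there's exactly one group, `findall` drops the full match and keeps group 1 from the one hit.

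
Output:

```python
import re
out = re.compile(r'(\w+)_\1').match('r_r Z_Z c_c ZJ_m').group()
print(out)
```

`\1` is not a pattern — it's the concrete string captured by group 1, re-applied verbatim.
With `match`, the pattern is implicitly anchored at the beginning.
The match spans [0:3] → 'r_r'.
Captured: group 1 = 'r'.

r_r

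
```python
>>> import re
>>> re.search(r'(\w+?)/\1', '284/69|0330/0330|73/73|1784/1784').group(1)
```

'0330'

The match spans [7:16] → '0330/0330'.
Captured: group 1 = '0330'.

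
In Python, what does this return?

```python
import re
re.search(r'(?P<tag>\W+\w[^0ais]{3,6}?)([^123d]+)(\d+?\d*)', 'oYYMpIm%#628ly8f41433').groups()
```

Pattern: one or more of a non-word character, then a word character, then 3 to 6 of any character except [0ais] (lazy) (captured as 'tag'); then one or more of any character except [123d] (captured); then one or more of a digit (lazy), then zero or more of a digit (captured).
A `+?`/`*?`/`{m,n}?` starts at its minimum and grows only as far as needed for what follows to match.
Unlike `match`, `search` isn't anchored — it looks for the pattern anywhere in the string.
The match spans [7:21] → '%#628ly8f41433'.
Captured: group 1 = '%#628l', group 2 = 'y8f4', group 3 = '1433'.

('%#628l', 'y8f4', '1433')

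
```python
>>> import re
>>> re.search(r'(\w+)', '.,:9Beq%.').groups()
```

This matches one or more of a word character (captured).
`search` walks the string left to right and returns the first match it finds.
The match spans [3:7] → '9Beq'.
Captured: group 1 = '9Beq'.

('9Beq',)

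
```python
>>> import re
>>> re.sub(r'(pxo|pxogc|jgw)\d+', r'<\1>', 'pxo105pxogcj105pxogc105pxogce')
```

'<pxo>pxogcj105<pxogc>pxogce'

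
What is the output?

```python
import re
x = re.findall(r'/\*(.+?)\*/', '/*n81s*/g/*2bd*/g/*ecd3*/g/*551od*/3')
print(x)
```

The `?` after the quantifier makes it lazy — it takes as little as possible before letting the rest of the pattern try.
Walking the string: at [0:8] match '/*n81s*/', group 1 = 'n81s'; at [9:16] match '/*2bd*/', group 1 = '2bd'; at [17:25] match '/*ecd3*/', group 1 = 'ecd3'; at [26:35] match '/*551od*/', group 1 = '551od'.
With a single group, `findall` returns only what that group captured — 4 items.

['n81s', '2bd', 'ecd3', '551od']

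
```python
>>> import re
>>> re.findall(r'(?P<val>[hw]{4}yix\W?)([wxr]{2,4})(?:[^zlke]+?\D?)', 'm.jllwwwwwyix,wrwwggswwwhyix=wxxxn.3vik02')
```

[('wwwwyix,', 'wrww'), ('wwwhyix=', 'wxxx')]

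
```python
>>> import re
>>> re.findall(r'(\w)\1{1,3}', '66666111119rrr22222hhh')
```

`\1` is not a pattern — it's the concrete string captured by group 1, re-applied verbatim.
Scanning left to right: at [0:4] match '6666', group 1 = '6'; at [5:9] match '1111', group 1 = '1'; at [11:14] match 'rrr', group 1 = 'r'; at [14:18] match '2222', group 1 = '2'; at [19:22] match 'hhh', group 1 = 'h'.
With a single group, `findall` returns only what that group captured — 5 items.

['6', '1', 'r', '2', 'h']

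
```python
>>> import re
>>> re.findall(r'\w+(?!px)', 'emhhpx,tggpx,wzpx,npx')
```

['emhhpx', 'tggpx', 'wzpx', 'npx']

Because the assertion is negative and zero-width, positions next to the forbidden text are skipped.
No capturing groups, so `findall` returns the 4 full match strings.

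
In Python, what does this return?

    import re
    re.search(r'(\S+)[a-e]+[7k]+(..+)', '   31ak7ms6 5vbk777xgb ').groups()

('31', 'ms6 5vbk777xgb ')

The pattern matches one or more of a non-whitespace character (captured); then one or more of a character in [a-e], then one or more of one of [7k]; then any character, then one or more of any character (captured).
Unlike `match`, `search` isn't anchored — it looks for the pattern anywhere in the string.
The match spans [3:23] → '31ak7ms6 5vbk777xgb '.
Captured: group 1 = '31', group 2 = 'ms6 5vbk777xgb '.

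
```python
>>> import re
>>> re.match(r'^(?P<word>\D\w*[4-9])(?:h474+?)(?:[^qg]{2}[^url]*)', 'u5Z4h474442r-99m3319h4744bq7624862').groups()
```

The match spans [0:11] → 'u5Z4h474442'.
Captured: group 1 = 'u5Z4'.

('u5Z4',)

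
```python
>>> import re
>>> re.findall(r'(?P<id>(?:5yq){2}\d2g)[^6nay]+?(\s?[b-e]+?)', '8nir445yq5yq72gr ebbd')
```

With the lazy modifier that quantifier settles for the fewest repetitions that let the rest of the pattern succeed (the atoms after it are unaffected and can still be greedy).
2 groups means the one result is a tuple of 2 captured strings — 1 here.

[('5yq5yq72g', ' e')]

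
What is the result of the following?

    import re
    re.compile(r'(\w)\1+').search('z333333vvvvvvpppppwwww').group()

'333333'

After group 1 captures some text, `\1` only succeeds where that same text appears again.
Unlike `match`, `search` isn't anchored — it looks for the pattern anywhere in the string.
The match spans [1:7] → '333333'.
Captured: group 1 = '3'.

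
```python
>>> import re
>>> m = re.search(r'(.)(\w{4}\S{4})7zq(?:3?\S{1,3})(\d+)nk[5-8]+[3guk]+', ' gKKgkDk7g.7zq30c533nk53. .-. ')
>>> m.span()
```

(2, 24)

The pattern matches any character (captured); then exactly 4 of a word character, then exactly 4 of a non-whitespace character (captured); then the literal '7z', then the literal 'q'; then optionally the literal '3', then 1 to 3 of a non-whitespace character (non-capturing group); then one or more of a digit (captured); then the literal 'nk', then one or more of a character in [5-8], then one or more of one of [3guk].
`re.search` tries every starting position until one works.
The match spans [2:24] → 'KKgkDk7g.7zq30c533nk53'.
Captured: group 1 = 'K', group 2 = 'KgkDk7g.', group 3 = '33'.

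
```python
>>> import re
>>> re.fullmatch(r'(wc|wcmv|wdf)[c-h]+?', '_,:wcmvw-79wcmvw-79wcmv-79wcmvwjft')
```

None

For `fullmatch`, every character of the input must be accounted for by the pattern.
Here there's no way to consume every character, so the call returns None.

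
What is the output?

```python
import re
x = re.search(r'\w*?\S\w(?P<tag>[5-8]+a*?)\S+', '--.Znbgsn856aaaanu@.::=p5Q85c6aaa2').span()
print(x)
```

(3, 34)

The match spans [3:34] → 'Znbgsn856aaaanu@.::=p5Q85c6aaa2'.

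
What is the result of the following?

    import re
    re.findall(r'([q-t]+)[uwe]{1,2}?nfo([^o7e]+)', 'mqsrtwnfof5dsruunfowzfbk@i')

[('qsrt', 'f5dsruunf')]

With 2 capturing groups, `findall` returns a 2-tuple per match.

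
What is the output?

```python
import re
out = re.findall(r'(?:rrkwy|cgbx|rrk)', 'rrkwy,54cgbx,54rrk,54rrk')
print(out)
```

['rrkwy', 'cgbx', 'rrk', 'rrk']

`|` is ordered: at each position the engine commits to the first alternative that works.
Scanning left to right: at [0:5] → 'rrkwy'; at [8:12] → 'cgbx'; at [15:18] → 'rrk'; at [21:24] → 'rrk'.
`findall` yields the raw match text (4 of them) because the pattern has no groups.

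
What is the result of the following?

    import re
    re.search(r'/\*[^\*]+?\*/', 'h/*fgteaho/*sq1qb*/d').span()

(10, 19)

`search` walks the string left to right and returns the first match it finds.
The match spans [10:19] → '/*sq1qb*/'.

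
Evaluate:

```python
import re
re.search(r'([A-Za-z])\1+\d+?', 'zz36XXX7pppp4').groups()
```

The match spans [0:3] → 'zz3'.
Captured: group 1 = 'z'.

('z',)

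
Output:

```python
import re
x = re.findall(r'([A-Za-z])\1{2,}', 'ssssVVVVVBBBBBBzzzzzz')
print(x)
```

['s', 'V', 'B', 'z']

`\1` is not a pattern — it's the concrete string captured by group 1, re-applied verbatim.
Walking the string: at [0:4] match 'ssss', group 1 = 's'; at [4:9] match 'VVVVV', group 1 = 'V'; at [9:15] match 'BBBBBB', group 1 = 'B'; at [15:21] match 'zzzzzz', group 1 = 'z'.
Because there's exactly one group, `findall` drops the full match and keeps group 1 from each hit.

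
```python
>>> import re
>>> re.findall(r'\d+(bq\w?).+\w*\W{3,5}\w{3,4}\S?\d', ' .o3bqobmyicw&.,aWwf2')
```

`findall` collects group 1 from the one match (1 total).

['bqo']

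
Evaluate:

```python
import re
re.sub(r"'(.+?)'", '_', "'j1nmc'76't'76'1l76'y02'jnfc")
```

"_76_76_y02'jnfc"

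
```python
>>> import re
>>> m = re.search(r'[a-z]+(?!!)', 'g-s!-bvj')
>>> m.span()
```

The negative lookaround is zero-width — it rules out positions where the adjacent text would match, without consuming anything.
Unlike `match`, `search` isn't anchored — it looks for the pattern anywhere in the string.
The match spans [0:1] → 'g'.

(0, 1)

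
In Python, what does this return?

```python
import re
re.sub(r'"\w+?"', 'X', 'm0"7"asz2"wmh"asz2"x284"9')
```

'm0Xasz2Xasz2X9'

Matches: at [2:5] → '"7"'; at [9:14] → '"wmh"'; at [18:24] → '"x284"'.
Each match is replaced by 'X'.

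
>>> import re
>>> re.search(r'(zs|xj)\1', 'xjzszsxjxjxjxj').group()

A backreference is literal: `\1` must see the identical characters the first group matched.
The match spans [2:6] → 'zszs'.

'zszs'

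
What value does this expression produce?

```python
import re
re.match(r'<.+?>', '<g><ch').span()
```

(0, 3)

`re.match` won't scan ahead — the pattern has to work from the very first character.
The match spans [0:3] → '<g>'.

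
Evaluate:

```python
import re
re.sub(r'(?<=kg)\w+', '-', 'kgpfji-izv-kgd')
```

The positive lookaround only admits positions where the adjacent text matches; those characters stay outside the span.
Matches: at [2:6] → 'pfji'; at [13:14] → 'd'.
`sub` substitutes '-' at each match site.

'kg--izv-kg-'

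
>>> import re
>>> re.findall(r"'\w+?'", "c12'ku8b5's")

["'ku8b5'"]

With no groups in the pattern, `findall` gives back each whole match — 1 here.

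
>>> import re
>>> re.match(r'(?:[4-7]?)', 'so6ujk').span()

`match` is anchored at position 0; if the pattern doesn't fit there, it returns None.
The match spans [0:0] → ''.

(0, 0)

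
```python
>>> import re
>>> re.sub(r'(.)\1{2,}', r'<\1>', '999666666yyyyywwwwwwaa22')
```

'<9><6><y><w>aa22'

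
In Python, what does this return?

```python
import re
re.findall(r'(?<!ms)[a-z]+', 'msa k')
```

['msa', 'k']

The negative lookahead/lookbehind blocks any match where the forbidden context is present.
Walking the string: at [0:3] → 'msa'; at [4:5] → 'k'.
No capturing groups, so `findall` returns the 2 full match strings.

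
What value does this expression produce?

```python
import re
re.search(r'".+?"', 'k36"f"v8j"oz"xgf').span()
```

`re.search` scans for the first position where the pattern succeeds.
The match spans [3:6] → '"f"'.

(3, 6)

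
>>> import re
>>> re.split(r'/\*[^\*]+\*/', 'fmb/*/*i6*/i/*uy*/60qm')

['fmb/*', 'i', '60qm']

The string is cut at each match, leaving 3 pieces.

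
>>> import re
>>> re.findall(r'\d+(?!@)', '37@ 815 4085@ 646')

['3', '815', '408', '646']

`(?!…)`/`(?<!…)` only lets a position through if the neighbouring text does NOT match; no characters are consumed.
Scanning left to right: at [0:1] → '3'; at [4:7] → '815'; at [8:11] → '408'; at [14:17] → '646'.
No capturing groups, so `findall` returns the 4 full match strings.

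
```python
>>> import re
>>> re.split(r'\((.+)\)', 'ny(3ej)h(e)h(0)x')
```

['ny', '3ej)h(e)h(0', 'x']

Matches to split on: at [2:15] → '(3ej)h(e)h(0)'.
The group in the pattern means `split` returns the separators' captures alongside the pieces.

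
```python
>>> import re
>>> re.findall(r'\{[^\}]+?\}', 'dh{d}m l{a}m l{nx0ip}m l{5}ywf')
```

Walking the string: at [2:5] → '{d}'; at [8:11] → '{a}'; at [14:21] → '{nx0ip}'; at [24:27] → '{5}'.
No capturing groups, so `findall` returns the 4 full match strings.

['{d}', '{a}', '{nx0ip}', '{5}']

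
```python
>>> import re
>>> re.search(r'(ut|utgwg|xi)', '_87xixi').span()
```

`re.search` tries every starting position until one works.
The match spans [3:5] → 'xi'.
Captured: group 1 = 'xi'.

(3, 5)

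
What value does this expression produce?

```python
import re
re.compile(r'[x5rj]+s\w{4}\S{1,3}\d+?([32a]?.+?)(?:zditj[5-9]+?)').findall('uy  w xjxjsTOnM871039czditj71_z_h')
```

['39c']

Because there's exactly one group, `findall` drops the full match and keeps group 1 from the one hit.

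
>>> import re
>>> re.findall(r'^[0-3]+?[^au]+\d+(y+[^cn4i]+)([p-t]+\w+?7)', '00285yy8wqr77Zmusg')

[('yy8wq', 'r77')]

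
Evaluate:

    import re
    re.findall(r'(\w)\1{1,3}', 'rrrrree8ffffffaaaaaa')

The backreference `\1` re-matches whatever the first group consumed, character for character.
Walking the string: at [0:4] match 'rrrr', group 1 = 'r'; at [5:7] match 'ee', group 1 = 'e'; at [8:12] match 'ffff', group 1 = 'f'; at [12:14] match 'ff', group 1 = 'f'; at [14:18] match 'aaaa', group 1 = 'a'; ….
With a single group, `findall` returns only what that group captured — 6 items.

['r', 'e', 'f', 'f', 'a', 'a']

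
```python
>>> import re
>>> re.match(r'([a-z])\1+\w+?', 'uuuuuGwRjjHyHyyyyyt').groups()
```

('u',)

The backreference `\1` re-matches whatever the first group consumed, character for character.
`match` is anchored at position 0; if the pattern doesn't fit there, it returns None.
The match spans [0:6] → 'uuuuuG'.
Captured: group 1 = 'u'.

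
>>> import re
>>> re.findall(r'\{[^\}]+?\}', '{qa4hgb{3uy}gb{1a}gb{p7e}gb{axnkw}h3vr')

['{qa4hgb{3uy}', '{1a}', '{p7e}', '{axnkw}']

Since nothing is captured, `findall` lists the 4 matched substrings directly.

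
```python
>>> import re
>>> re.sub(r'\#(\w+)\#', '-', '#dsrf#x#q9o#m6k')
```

'-x-m6k'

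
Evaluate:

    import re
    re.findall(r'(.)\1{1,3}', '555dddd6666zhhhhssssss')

After group 1 captures some text, `\1` only succeeds where that same text appears again.
With a single group, `findall` returns only what that group captured — 6 items.

['5', 'd', '6', 'h', 's', 's']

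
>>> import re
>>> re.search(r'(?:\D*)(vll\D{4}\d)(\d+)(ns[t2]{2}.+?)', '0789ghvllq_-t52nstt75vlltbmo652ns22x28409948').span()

(4, 20)

Lazy quantifiers expand one character at a time until the remainder of the pattern can match.
The match spans [4:20] → 'ghvllq_-t52nstt7'.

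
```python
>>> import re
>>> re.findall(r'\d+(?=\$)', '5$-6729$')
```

Because the assertion is zero-width, the text it checks is not consumed and won't appear in the result.
Walking the string: at [0:1] → '5'; at [3:7] → '6729'.
Since nothing is captured, `findall` lists the 2 matched substrings directly.

['5', '6729']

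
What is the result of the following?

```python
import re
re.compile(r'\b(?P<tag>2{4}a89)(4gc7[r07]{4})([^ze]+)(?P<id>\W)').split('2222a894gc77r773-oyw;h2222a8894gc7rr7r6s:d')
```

The pattern matches a word boundary (`\b`, zero-width); then exactly 4 of the literal '2', then the literal 'a89' (captured as 'tag'); then the literal '4g', then the literal 'c7', then exactly 4 of one of [r07] (captured); then one or more of any character except [ze] (captured); then a non-word character (captured as 'id').
Matches to split on: at [0:41] → '2222a894gc77r773-oyw;h2222a8894gc7rr7r6s:'.
`re.split` interleaves the captured-group text with the surrounding fragments.

['', '2222a89', '4gc77r77', '3-oyw;h2222a8894gc7rr7r6s', ':', 'd']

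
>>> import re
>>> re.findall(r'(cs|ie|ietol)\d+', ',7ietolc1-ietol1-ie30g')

['ietol', 'ie']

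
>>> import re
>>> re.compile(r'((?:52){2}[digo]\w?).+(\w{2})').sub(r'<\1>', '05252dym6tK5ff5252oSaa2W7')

'0<5252dy>'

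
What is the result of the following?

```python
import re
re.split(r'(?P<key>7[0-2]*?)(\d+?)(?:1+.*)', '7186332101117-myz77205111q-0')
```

['', '7', '186332', '']

Because the pattern has a capturing group, `split` also inserts each captured text between the pieces.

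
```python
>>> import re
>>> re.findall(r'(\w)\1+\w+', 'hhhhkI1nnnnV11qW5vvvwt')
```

['h']

`\1` is not a pattern — it's the concrete string captured by group 1, re-applied verbatim.
Matches: at [0:22] match 'hhhhkI1nnnnV11qW5vvvwt', group 1 = 'h'.
One capturing group, so `findall` returns just the captured substring from the one match — 1 in all.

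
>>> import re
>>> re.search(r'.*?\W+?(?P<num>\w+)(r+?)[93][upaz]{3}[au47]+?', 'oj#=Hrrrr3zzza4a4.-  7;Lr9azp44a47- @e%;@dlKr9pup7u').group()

The `?` after the quantifier makes it lazy — it takes as little as possible before letting the rest of the pattern try.
The match spans [0:14] → 'oj#=Hrrrr3zzza'.

'oj#=Hrrrr3zzza'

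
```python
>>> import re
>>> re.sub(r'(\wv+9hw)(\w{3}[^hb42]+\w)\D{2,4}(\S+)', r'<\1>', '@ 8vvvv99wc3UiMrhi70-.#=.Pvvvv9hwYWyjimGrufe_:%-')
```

'@ 8vvvv99wc3UiMrhi70-.#=.<Pvvvv9hw>'

This matches a word character, then one or more of a literal 'v', then the literal '9hw' (captured); then exactly 3 of a word character, then one or more of any character except [hb42], then a word character (captured); then 2 to 4 of a non-digit; then one or more of a non-whitespace character (captured).
Each match is replaced using the text its own group 1 captured.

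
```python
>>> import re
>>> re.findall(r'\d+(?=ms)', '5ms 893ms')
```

['5', '893']

Because the assertion is zero-width, the text it checks is not consumed and won't appear in the result.
Matches: at [0:1] → '5'; at [4:7] → '893'.
Since nothing is captured, `findall` lists the 2 matched substrings directly.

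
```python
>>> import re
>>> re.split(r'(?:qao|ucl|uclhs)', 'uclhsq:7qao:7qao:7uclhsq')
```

['', 'hsq:7', ':7', ':7', 'hsq']

The regex engine tests alternatives in the order written; an earlier branch that matches wins even if a later one would match more.
Matches to split on: at [0:3] → 'ucl'; at [8:11] → 'qao'; at [13:16] → 'qao'; at [18:21] → 'ucl'.
Splitting on the pattern gives 5 pieces.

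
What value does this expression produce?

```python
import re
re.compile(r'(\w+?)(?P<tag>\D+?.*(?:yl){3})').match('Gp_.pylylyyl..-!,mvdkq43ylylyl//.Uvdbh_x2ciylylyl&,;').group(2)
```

'p_.pylylyyl..-!,mvdkq43ylylyl//.Uvdbh_x2ciylylyl'

The match spans [0:49] → 'Gp_.pylylyyl..-!,mvdkq43ylylyl//.Uvdbh_x2ciylylyl'.
Captured: group 1 = 'G', group 2 = 'p_.pylylyyl..-!,mvdkq43ylylyl//.Uvdbh_x2ciylylyl'.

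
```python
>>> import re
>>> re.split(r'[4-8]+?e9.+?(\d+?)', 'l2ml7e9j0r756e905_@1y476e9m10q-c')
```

The pattern matches one or more of a character in [4-8] (lazy), then the literal 'e9', then one or more of any character (lazy); then one or more of a digit (lazy) (captured).
Matches to split on: at [4:9] → '7e9j0'; at [10:17] → '756e905'; at [21:28] → '476e9m1'.
`re.split` interleaves the captured-group text with the surrounding fragments.

['l2ml', '0', 'r', '5', '_@1y', '1', '0q-c']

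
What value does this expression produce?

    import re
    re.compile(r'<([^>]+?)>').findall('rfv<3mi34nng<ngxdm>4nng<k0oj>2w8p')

`findall` collects group 1 from each match (2 total).

['3mi34nng<ngxdm', 'k0oj']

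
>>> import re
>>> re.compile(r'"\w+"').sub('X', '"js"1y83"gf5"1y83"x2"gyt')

Matches: at [0:4] → '"js"'; at [8:13] → '"gf5"'; at [17:21] → '"x2"'.
Each match is replaced by 'X'.

'X1y83X1y83Xgyt'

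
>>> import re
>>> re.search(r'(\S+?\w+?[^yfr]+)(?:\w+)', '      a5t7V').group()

This matches one or more of a non-whitespace character (lazy), then one or more of a word character (lazy), then one or more of any character except [yfr] (captured); then one or more of a word character (non-capturing group).
The match spans [6:11] → 'a5t7V'.

'a5t7V'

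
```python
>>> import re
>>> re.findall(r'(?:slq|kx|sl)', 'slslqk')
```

['sl', 'slq']

Alternation tries branches left to right and keeps the first one that lets the overall match succeed at that position.
Since nothing is captured, `findall` lists the 2 matched substrings directly.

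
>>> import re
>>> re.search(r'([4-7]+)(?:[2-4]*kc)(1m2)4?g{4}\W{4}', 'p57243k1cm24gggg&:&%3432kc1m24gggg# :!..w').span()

(21, 38)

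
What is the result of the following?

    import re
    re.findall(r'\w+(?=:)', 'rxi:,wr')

['rxi']

The positive lookaround only admits positions where the adjacent text matches; those characters stay outside the span.
With no groups in the pattern, `findall` gives back each whole match — 1 here.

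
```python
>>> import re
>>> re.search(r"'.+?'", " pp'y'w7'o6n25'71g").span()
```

Lazy quantifiers expand one character at a time until the remainder of the pattern can match.
Unlike `match`, `search` isn't anchored — it looks for the pattern anywhere in the string.
The match spans [3:6] → "'y'".

(3, 6)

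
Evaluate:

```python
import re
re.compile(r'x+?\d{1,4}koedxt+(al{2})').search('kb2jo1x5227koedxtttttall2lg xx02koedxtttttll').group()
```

'x5227koedxtttttall'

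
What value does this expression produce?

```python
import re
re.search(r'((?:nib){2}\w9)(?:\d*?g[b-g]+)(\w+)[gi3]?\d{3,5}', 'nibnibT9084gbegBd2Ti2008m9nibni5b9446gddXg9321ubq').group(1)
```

'nibnibT9'

The pattern matches the literal 'nib' repeated 2 times, then a word character, then a literal '9' (captured); then zero or more of a digit (lazy), then a literal 'g', then one or more of a character in [b-g] (non-capturing group); then one or more of a word character (captured); then optionally one of [gi3], then 3 to 5 of a digit.
`re.search` scans for the first position where the pattern succeeds.
The match spans [0:46] → 'nibnibT9084gbegBd2Ti2008m9nibni5b9446gddXg9321'.
Captured: group 1 = 'nibnibT9', group 2 = 'Bd2Ti2008m9nibni5b9446gddXg9'.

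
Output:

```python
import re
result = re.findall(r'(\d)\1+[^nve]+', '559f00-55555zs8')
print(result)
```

['5']

After group 1 captures some text, `\1` only succeeds where that same text appears again.
One capturing group, so `findall` returns just the captured substring from the one match — 1 in all.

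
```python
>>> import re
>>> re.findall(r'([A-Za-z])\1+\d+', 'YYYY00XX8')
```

After group 1 captures some text, `\1` only succeeds where that same text appears again.
Walking the string: at [0:6] match 'YYYY00', group 1 = 'Y'; at [6:9] match 'XX8', group 1 = 'X'.
`findall` collects group 1 from each match (2 total).

['Y', 'X']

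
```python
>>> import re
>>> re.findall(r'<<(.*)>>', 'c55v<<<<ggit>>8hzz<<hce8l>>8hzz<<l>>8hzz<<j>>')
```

One capturing group, so `findall` returns just the captured substring from the one match — 1 in all.

['<<ggit>>8hzz<<hce8l>>8hzz<<l>>8hzz<<j']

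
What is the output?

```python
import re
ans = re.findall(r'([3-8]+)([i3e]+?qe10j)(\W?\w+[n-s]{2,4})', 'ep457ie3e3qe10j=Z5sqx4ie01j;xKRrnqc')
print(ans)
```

[('457', 'ie3e3qe10j', '=Z5sq')]

Pattern: one or more of a character in [3-8] (captured); then one or more of one of [i3e] (lazy), then the literal 'qe', then the literal '10j' (captured); then optionally a non-word character, then one or more of a word character, then 2 to 4 of a character in [n-s] (captured).
Scanning left to right: at [2:20] match '457ie3e3qe10j=Z5sq', groups = ('457', 'ie3e3qe10j', '=Z5sq').
Multiple groups make `findall` return tuples — one 3-tuple for the one match.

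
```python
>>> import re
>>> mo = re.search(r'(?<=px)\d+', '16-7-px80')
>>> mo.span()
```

(7, 9)

The lookaround is zero-width — it requires the adjacent text to match without consuming it, so the asserted text isn't part of the match.
`re.search` tries every starting position until one works.
The match spans [7:9] → '80'.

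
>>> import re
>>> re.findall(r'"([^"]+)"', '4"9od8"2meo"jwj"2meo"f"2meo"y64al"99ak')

['9od8', 'jwj', 'f', 'y64al']

`findall` collects group 1 from each match (4 total).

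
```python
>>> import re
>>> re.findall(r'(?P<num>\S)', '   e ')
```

['e']

This matches a non-whitespace character (captured as 'num').
Scanning left to right: at [3:4] match 'e', group 1 = 'e'.
Because there's exactly one group, `findall` drops the full match and keeps group 1 from the one hit.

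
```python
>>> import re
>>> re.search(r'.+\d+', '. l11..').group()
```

Pattern: one or more of any character; then one or more of a digit.
The match spans [0:5] → '. l11'.

'. l11'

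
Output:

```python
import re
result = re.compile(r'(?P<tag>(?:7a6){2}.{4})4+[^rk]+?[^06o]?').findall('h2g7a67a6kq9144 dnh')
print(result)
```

['7a67a6kq91']

One capturing group, so `findall` returns just the captured substring from the one match — 1 in all.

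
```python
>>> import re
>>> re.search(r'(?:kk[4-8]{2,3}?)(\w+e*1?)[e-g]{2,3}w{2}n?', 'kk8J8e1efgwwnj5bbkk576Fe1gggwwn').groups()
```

('6Fe1g',)

The pattern matches the literal 'kk', then 2 to 3 of a character in [4-8] (lazy) (non-capturing group); then one or more of a word character, then zero or more of the literal 'e', then optionally a literal '1' (captured); then 2 to 3 of a character in [e-g], then exactly 2 of the literal 'w', then optionally a literal 'n'.
Lazy quantifiers expand one character at a time until the remainder of the pattern can match.
Unlike `match`, `search` isn't anchored — it looks for the pattern anywhere in the string.
The match spans [17:31] → 'kk576Fe1gggwwn'.
Captured: group 1 = '6Fe1g'.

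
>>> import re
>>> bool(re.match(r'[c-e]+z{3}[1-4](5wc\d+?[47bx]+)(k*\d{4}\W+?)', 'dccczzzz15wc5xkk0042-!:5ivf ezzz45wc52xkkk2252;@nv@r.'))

Pattern: one or more of a character in [c-e], then exactly 3 of the literal 'z', then a character in [1-4]; then the literal '5wc', then one or more of a digit (lazy), then one or more of one of [47bx] (captured); then zero or more of the literal 'k', then exactly 4 of a digit, then one or more of a non-word character (lazy) (captured).
`re.match` only tries the pattern at the start of the string.
Here the pattern fails at index 0, so the call returns None, and `bool(None)` is False.

False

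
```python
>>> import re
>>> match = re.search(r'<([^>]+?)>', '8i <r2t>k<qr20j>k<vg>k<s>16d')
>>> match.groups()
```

('r2t',)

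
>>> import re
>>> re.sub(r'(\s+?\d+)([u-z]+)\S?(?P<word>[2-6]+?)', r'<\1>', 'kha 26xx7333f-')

'kha< 26>33f-'

The pattern matches one or more of whitespace (lazy), then one or more of a digit (captured); then one or more of a character in [u-z] (captured); then optionally a non-whitespace character; then one or more of a character in [2-6] (lazy) (captured as 'word').
Matches: at [3:10] → ' 26xx73'.
`\1` in the replacement pulls in group 1's text for each match.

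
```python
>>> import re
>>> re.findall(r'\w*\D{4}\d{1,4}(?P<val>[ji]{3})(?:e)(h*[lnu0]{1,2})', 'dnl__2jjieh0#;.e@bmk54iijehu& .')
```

[('jji', 'h0'), ('iij', 'hu')]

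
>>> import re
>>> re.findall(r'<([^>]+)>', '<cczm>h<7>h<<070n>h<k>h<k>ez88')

['cczm', '7', '<070n', 'k', 'k']

With a single group, `findall` returns only what that group captured — 5 items.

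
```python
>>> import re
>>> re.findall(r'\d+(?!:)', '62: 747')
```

A negative assertion filters positions out without eating any characters.
Walking the string: at [0:1] → '6'; at [4:7] → '747'.
`findall` yields the raw match text (2 of them) because the pattern has no groups.

['6', '747']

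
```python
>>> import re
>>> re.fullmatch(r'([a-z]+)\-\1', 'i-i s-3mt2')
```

None

`\1` has to match the exact text group 1 already captured.
`re.fullmatch` requires the pattern to consume the entire string.
Here there's no way to consume every character, so the call returns None.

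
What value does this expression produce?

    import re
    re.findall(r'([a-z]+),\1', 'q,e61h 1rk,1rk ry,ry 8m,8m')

['ry']

The backreference `\1` re-matches whatever the first group consumed, character for character.
Walking the string: at [15:20] match 'ry,ry', group 1 = 'ry'.
One capturing group, so `findall` returns just the captured substring from the one match — 1 in all.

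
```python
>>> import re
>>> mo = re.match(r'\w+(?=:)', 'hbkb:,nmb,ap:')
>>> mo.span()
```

(0, 4)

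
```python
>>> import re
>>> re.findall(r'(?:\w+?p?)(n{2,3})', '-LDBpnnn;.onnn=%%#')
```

['nnn', 'nnn']

Because there's exactly one group, `findall` drops the full match and keeps group 1 from each hit.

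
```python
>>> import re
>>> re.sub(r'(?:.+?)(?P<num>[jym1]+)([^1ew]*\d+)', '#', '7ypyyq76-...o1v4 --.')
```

'#v4 --.'

Lazy quantifiers expand one character at a time until the remainder of the pattern can match.
Each match is replaced by '#'.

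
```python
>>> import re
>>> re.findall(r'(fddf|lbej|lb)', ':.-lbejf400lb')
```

Branches in `(...|...)` are attempted left-to-right; the first branch that allows the whole pattern to succeed is taken.
Matches: at [3:7] match 'lbej', group 1 = 'lbej'; at [11:13] match 'lb', group 1 = 'lb'.
Because there's exactly one group, `findall` drops the full match and keeps group 1 from each hit.

['lbej', 'lb']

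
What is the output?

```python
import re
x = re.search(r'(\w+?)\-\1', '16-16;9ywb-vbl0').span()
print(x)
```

(0, 5)

`\1` has to match the exact text group 1 already captured.
Unlike `match`, `search` isn't anchored — it looks for the pattern anywhere in the string.
The match spans [0:5] → '16-16'.
Captured: group 1 = '16'.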